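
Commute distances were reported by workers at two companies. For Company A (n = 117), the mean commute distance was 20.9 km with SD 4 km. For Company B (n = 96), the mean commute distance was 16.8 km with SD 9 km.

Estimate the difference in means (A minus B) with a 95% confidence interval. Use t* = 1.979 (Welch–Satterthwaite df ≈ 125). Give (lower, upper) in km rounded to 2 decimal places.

Per-group SEs: s₁/√n₁ = 4/√117 = 0.3698, s₂/√n₂ = 9/√96 = 0.9186.
Unpooled SE of the difference: √(0.13675204 + 0.84382596) = 0.9902.
Margin of error = t* · SE = 1.979 × 0.9902 = 1.9596.
x̄₁ − x̄₂ = 20.9 − 16.8 = 4.1000.
CI: 4.1000 ± 1.9596 = (2.14, 6.06).

(2.14, 6.06)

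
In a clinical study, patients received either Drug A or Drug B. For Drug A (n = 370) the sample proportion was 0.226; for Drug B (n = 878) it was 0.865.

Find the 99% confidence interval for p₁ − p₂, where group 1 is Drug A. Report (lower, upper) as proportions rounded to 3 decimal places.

(-0.702, -0.576)

The two standard errors are √(0.2260×0.7740/370) = 0.02174 and √(0.8650×0.1350/878) = 0.01153.
Because the samples are independent, SE_diff = √(0.02174² + 0.01153²) = 0.02461.
Using z* = 2.576 for 99%, ME = 2.576 × 0.02461 = 0.06340.
p̂₁ − p̂₂ = -0.6390; interval -0.6390 ± 0.06340 gives (-0.702, -0.576).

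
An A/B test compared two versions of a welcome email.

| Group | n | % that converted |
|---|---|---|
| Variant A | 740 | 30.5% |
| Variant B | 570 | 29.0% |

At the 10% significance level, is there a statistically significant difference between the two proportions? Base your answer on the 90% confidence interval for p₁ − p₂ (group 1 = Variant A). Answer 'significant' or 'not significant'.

not significant

The two standard errors are √(0.3050×0.6950/740) = 0.01692 and √(0.2900×0.7100/570) = 0.01901.
Because the samples are independent, SE_diff = √(0.01692² + 0.01901²) = 0.02545.
Using z* = 1.645 for 90%, ME = 1.645 × 0.02545 = 0.04187.
p̂₁ − p̂₂ = 0.0150; interval 0.0150 ± 0.04187 gives (-0.02687, 0.05687).
The interval (-0.02687, 0.05687) contains 0, so the difference is not significant.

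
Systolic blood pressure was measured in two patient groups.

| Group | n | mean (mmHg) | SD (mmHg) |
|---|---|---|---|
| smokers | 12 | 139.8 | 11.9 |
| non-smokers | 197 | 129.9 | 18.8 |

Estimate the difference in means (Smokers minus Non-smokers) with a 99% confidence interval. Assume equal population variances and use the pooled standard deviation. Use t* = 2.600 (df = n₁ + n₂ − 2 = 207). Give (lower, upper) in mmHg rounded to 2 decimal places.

Pooled variance s_p² = [11·11.9² + 196·18.8²] / (12+197−2) = 342.1833, so s_p = 18.4982.
SE_diff = s_p·√(1/n₁ + 1/n₂) = 18.4982·√(1/12 + 1/197) = 5.5002.
t* = 2.600; margin = 2.600 × 5.5002 = 14.3005.
Difference = 139.8 − 129.9 = 9.9000.
9.9000 ± 14.3005 → (-4.40, 24.20).

(-4.40, 24.20)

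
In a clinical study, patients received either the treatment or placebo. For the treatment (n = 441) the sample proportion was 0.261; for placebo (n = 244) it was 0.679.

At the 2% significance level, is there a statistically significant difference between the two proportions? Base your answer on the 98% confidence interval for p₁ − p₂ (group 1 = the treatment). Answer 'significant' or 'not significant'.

significant

The two standard errors are √(0.2610×0.7390/441) = 0.02091 and √(0.6790×0.3210/244) = 0.02989.
Because the samples are independent, SE_diff = √(0.02091² + 0.02989²) = 0.03648.
Using z* = 2.326 for 98%, ME = 2.326 × 0.03648 = 0.08485.
p̂₁ − p̂₂ = -0.4180; interval -0.4180 ± 0.08485 gives (-0.50285, -0.33315).
The interval (-0.50285, -0.33315) does not contain 0, so the difference is significant.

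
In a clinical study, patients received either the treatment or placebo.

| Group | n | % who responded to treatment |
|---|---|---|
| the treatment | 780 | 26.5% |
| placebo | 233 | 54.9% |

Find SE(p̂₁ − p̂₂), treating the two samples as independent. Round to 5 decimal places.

0.03623

The two standard errors are √(0.2650×0.7350/780) = 0.01580 and √(0.5490×0.4510/233) = 0.03260.
Because the samples are independent, SE_diff = √(0.01580² + 0.03260²) = 0.03623.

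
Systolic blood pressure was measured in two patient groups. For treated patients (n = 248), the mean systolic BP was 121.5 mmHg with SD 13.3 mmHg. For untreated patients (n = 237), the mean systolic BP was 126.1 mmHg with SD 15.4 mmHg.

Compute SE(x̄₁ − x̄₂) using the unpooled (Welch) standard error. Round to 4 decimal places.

SE₁ = s₁/√n₁ = 13.3/√248 = 0.8446; SE₂ = 15.4/√237 = 1.0003.
Independent samples, unequal variances: SE_diff = √(SE₁² + SE₂²) = √(0.71334916 + 1.00060009) = 1.3092.

1.3092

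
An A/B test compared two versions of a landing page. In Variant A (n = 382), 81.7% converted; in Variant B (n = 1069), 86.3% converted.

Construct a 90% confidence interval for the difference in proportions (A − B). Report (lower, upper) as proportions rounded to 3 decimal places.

(-0.083, -0.009)

SE₁ = √(p̂₁(1−p̂₁)/n₁) = √(0.8170·0.1830/382) = 0.01978; SE₂ = √(0.8630·0.1370/1069) = 0.01052.
Independent samples: SE of the difference = √(SE₁² + SE₂²) = √(0.0003912484 + 0.0001106704) = 0.02240.
z* for 90% confidence is 1.645, so the margin of error is 1.645 × 0.02240 = 0.03685.
Point estimate p̂₁ − p̂₂ = 0.8170 − 0.8630 = -0.0460.
-0.0460 ± 0.03685 → (-0.083, -0.009).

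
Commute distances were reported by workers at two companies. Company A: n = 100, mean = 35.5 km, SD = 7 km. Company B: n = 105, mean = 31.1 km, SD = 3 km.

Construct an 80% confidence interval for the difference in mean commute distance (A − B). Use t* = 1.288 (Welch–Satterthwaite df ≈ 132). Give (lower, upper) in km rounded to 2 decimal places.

(3.42, 5.38)

SE₁ = s₁/√n₁ = 7/√100 = 0.7000; SE₂ = 3/√105 = 0.2928.
Independent samples, unequal variances: SE_diff = √(SE₁² + SE₂²) = √(0.49 + 0.08573184) = 0.7588.
t* = 1.288, so margin of error = 1.288 × 0.7588 = 0.9773.
Difference in means = 35.5 − 31.1 = 4.4000.
4.4000 ± 0.9773 → (3.42, 5.38).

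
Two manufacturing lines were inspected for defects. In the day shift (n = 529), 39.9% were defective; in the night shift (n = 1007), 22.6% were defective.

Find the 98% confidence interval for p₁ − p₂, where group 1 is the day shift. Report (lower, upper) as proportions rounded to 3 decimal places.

(0.115, 0.231)

Each SE is √(p̂(1−p̂)/n): √(0.3990·0.6010/529) = 0.02129 and √(0.2260·0.7740/1007) = 0.01318.
SE(p̂₁ − p̂₂) = √(SE₁² + SE₂²) = √(0.0004532641 + 0.0001737124) = 0.02504, since the two samples are independent.
At 98% confidence z* = 2.326; margin = 2.326 × 0.02504 = 0.05824.
The difference is 0.3990 − 0.2260 = 0.1730, so the interval is 0.1730 ± 0.05824 = (0.115, 0.231).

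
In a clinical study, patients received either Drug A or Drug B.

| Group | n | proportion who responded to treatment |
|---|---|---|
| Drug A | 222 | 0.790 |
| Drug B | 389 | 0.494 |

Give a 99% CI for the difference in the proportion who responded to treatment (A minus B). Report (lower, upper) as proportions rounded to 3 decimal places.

The two standard errors are √(0.7900×0.2100/222) = 0.02734 and √(0.4940×0.5060/389) = 0.02535.
Because the samples are independent, SE_diff = √(0.02734² + 0.02535²) = 0.03728.
Using z* = 2.576 for 99%, ME = 2.576 × 0.03728 = 0.09603.
p̂₁ − p̂₂ = 0.2960; interval 0.2960 ± 0.09603 gives (0.200, 0.392).

(0.200, 0.392)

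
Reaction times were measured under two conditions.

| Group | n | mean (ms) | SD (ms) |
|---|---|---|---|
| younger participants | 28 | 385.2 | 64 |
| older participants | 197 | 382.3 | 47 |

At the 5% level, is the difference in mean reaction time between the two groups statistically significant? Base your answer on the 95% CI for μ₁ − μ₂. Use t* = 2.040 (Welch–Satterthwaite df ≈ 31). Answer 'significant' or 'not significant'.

not significant

Per-group SEs: s₁/√n₁ = 64/√28 = 12.0949, s₂/√n₂ = 47/√197 = 3.3486.
Unpooled SE of the difference: √(146.28660601 + 11.21312196) = 12.5499.
Margin of error = t* · SE = 2.040 × 12.5499 = 25.6018.
x̄₁ − x̄₂ = 385.2 − 382.3 = 2.9000.
CI: 2.9000 ± 25.6018 = (-22.7018, 28.5018).
The interval (-22.7018, 28.5018) contains 0, so the difference is not significant.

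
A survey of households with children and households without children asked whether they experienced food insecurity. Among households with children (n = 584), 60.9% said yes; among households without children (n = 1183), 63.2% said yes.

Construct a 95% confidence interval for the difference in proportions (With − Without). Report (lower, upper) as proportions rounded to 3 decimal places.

(-0.071, 0.025)

SE₁ = √(p̂₁(1−p̂₁)/n₁) = √(0.6090·0.3910/584) = 0.02019; SE₂ = √(0.6320·0.3680/1183) = 0.01402.
Independent samples: SE of the difference = √(SE₁² + SE₂²) = √(0.0004076361 + 0.0001965604) = 0.02458.
z* for 95% confidence is 1.960, so the margin of error is 1.960 × 0.02458 = 0.04818.
Point estimate p̂₁ − p̂₂ = 0.6090 − 0.6320 = -0.0230.
-0.0230 ± 0.04818 → (-0.071, 0.025).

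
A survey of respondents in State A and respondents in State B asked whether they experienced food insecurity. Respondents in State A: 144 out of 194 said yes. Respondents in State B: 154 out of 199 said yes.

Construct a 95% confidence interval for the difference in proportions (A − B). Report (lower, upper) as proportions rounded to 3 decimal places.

(-0.116, 0.053)

Sample proportions: 144/194 = 0.7423, 154/199 = 0.7739.
Each SE is √(p̂(1−p̂)/n): √(0.7423·0.2577/194) = 0.03140 and √(0.7739·0.2261/199) = 0.02965.
SE(p̂₁ − p̂₂) = √(SE₁² + SE₂²) = √(0.00098596 + 0.0008791225) = 0.04319, since the two samples are independent.
At 95% confidence z* = 1.960; margin = 1.960 × 0.04319 = 0.08465.
The difference is 0.7423 − 0.7739 = -0.0316, so the interval is -0.0316 ± 0.08465 = (-0.116, 0.053).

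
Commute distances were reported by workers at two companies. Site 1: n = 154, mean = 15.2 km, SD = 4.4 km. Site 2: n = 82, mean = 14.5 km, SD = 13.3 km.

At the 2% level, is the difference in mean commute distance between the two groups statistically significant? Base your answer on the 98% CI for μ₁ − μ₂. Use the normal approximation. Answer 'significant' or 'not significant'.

Per-group SEs: s₁/√n₁ = 4.4/√154 = 0.3546, s₂/√n₂ = 13.3/√82 = 1.4687.
Unpooled SE of the difference: √(0.12574116 + 2.15707969) = 1.5109.
Margin of error = z* · SE = 2.326 × 1.5109 = 3.5144.
x̄₁ − x̄₂ = 15.2 − 14.5 = 0.7000.
CI: 0.7000 ± 3.5144 = (-2.8144, 4.2144).
The interval (-2.8144, 4.2144) contains 0, so the difference is not significant.

not significant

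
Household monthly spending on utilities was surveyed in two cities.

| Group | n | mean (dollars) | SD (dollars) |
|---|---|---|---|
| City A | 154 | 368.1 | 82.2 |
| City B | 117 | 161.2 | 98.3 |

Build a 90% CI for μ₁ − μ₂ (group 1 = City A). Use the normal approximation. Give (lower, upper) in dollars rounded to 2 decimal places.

Per-group SEs: s₁/√n₁ = 82.2/√154 = 6.6239, s₂/√n₂ = 98.3/√117 = 9.0878.
Unpooled SE of the difference: √(43.87605121 + 82.58810884) = 11.2456.
Margin of error = z* · SE = 1.645 × 11.2456 = 18.4990.
x̄₁ − x̄₂ = 368.1 − 161.2 = 206.9000.
CI: 206.9000 ± 18.4990 = (188.40, 225.40).

(188.40, 225.40)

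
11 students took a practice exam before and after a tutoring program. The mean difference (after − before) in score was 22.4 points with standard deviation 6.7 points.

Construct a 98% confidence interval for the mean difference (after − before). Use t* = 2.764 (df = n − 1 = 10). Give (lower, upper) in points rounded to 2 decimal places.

This is a matched-pairs design, so SE = s_d/√n = 6.7/√11 = 2.0201.
Margin = 2.764 × 2.0201 = 5.5836; the interval is 22.4 ± 5.5836 = (16.82, 27.98).

(16.82, 27.98)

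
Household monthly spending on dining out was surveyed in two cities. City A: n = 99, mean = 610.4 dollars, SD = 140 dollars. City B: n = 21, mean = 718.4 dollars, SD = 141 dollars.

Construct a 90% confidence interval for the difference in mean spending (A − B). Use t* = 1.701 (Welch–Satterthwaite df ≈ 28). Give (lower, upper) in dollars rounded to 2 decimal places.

(-165.55, -50.45)

Per-group SEs: s₁/√n₁ = 140/√99 = 14.0705, s₂/√n₂ = 141/√21 = 30.7687.
Unpooled SE of the difference: √(197.97897025 + 946.71289969) = 33.8333.
Margin of error = t* · SE = 1.701 × 33.8333 = 57.5504.
x̄₁ − x̄₂ = 610.4 − 718.4 = -108.0000.
CI: -108.0000 ± 57.5504 = (-165.55, -50.45).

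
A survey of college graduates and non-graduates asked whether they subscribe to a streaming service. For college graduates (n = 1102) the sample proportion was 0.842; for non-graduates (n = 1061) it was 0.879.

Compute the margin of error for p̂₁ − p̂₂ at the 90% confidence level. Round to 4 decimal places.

0.0245

SE₁ = √(p̂₁(1−p̂₁)/n₁) = √(0.8420·0.1580/1102) = 0.01099; SE₂ = √(0.8790·0.1210/1061) = 0.01001.
Independent samples: SE of the difference = √(SE₁² + SE₂²) = √(0.0001207801 + 0.0001002001) = 0.01487.
z* for 90% confidence is 1.645, so the margin of error is 1.645 × 0.01487 = 0.02446.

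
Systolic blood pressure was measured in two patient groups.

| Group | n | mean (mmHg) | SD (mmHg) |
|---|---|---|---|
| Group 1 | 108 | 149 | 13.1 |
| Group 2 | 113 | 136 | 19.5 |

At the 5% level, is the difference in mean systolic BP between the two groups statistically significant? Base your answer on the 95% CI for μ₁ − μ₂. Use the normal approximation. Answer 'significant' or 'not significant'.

SE₁ = s₁/√n₁ = 13.1/√108 = 1.2605; SE₂ = 19.5/√113 = 1.8344.
Independent samples, unequal variances: SE_diff = √(SE₁² + SE₂²) = √(1.58886025 + 3.36502336) = 2.2257.
z* = 1.960, so margin of error = 1.960 × 2.2257 = 4.3624.
Difference in means = 149 − 136 = 13.0000.
13.0000 ± 4.3624 → (8.6376, 17.3624).
The interval (8.6376, 17.3624) does not contain 0, so the difference is significant.

significant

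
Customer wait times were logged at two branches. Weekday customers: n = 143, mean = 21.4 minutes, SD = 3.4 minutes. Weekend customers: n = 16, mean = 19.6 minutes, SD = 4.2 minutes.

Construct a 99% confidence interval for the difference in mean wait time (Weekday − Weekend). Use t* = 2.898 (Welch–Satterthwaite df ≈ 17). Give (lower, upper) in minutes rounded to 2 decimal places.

Per-group SEs: s₁/√n₁ = 3.4/√143 = 0.2843, s₂/√n₂ = 4.2/√16 = 1.0500.
Unpooled SE of the difference: √(0.08082649 + 1.1025) = 1.0878.
Margin of error = t* · SE = 2.898 × 1.0878 = 3.1524.
x̄₁ − x̄₂ = 21.4 − 19.6 = 1.8000.
CI: 1.8000 ± 3.1524 = (-1.35, 4.95).

(-1.35, 4.95)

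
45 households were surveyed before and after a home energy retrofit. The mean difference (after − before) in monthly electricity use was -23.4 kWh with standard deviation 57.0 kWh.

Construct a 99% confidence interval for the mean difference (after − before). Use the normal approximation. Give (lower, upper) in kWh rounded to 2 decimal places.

This is a matched-pairs design, so SE = s_d/√n = 57.0/√45 = 8.4971.
Margin = 2.576 × 8.4971 = 21.8885; the interval is -23.4 ± 21.8885 = (-45.29, -1.51).

(-45.29, -1.51)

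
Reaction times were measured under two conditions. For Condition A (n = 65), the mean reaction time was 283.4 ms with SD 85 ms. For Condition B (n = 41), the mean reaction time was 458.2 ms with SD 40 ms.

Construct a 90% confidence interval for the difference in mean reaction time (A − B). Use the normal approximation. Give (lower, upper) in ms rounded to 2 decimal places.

(-194.96, -154.64)

Per-group SEs: s₁/√n₁ = 85/√65 = 10.5430, s₂/√n₂ = 40/√41 = 6.2470.
Unpooled SE of the difference: √(111.154849 + 39.025009) = 12.2548.
Margin of error = z* · SE = 1.645 × 12.2548 = 20.1591.
x̄₁ − x̄₂ = 283.4 − 458.2 = -174.8000.
CI: -174.8000 ± 20.1591 = (-194.96, -154.64).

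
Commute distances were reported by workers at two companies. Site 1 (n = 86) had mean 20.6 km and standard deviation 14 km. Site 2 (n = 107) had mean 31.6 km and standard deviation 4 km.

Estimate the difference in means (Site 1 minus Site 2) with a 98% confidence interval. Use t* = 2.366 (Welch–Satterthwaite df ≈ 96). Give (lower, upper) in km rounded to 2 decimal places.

SE₁ = s₁/√n₁ = 14/√86 = 1.5097; SE₂ = 4/√107 = 0.3867.
Independent samples, unequal variances: SE_diff = √(SE₁² + SE₂²) = √(2.27919409 + 0.14953689) = 1.5584.
t* = 2.366, so margin of error = 2.366 × 1.5584 = 3.6872.
Difference in means = 20.6 − 31.6 = -11.0000.
-11.0000 ± 3.6872 → (-14.69, -7.31).

(-14.69, -7.31)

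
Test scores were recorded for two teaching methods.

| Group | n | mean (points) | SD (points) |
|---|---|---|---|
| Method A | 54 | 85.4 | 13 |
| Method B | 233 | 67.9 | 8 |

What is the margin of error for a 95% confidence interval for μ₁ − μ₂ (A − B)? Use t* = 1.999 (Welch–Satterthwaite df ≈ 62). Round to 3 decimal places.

3.688

Standard errors of each mean: 13/√54 = 1.7691 and 8/√233 = 0.5241.
SE(x̄₁ − x̄₂) = √(1.7691² + 0.5241²) = 1.8451 for independent samples with unequal variances.
With t* = 1.999, the margin is 1.999 × 1.8451 = 3.6884.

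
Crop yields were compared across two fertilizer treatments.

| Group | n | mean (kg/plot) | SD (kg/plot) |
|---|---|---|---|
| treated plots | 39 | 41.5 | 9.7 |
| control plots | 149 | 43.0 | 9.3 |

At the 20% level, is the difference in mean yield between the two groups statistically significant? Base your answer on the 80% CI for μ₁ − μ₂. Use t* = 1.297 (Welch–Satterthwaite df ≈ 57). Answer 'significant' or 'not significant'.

not significant

Per-group SEs: s₁/√n₁ = 9.7/√39 = 1.5532, s₂/√n₂ = 9.3/√149 = 0.7619.
Unpooled SE of the difference: √(2.41243024 + 0.58049161) = 1.7300.
Margin of error = t* · SE = 1.297 × 1.7300 = 2.2438.
x̄₁ − x̄₂ = 41.5 − 43.0 = -1.5000.
CI: -1.5000 ± 2.2438 = (-3.7438, 0.7438).
The interval (-3.7438, 0.7438) contains 0, so the difference is not significant.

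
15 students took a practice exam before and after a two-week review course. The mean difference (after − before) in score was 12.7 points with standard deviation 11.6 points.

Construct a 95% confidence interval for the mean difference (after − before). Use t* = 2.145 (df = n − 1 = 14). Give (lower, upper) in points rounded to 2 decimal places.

Paired design: SE = s_d/√n = 11.6/√15 = 2.9951.
t* = 2.145; margin of error = 2.145 × 2.9951 = 6.4245.
12.7 ± 6.4245 → (6.28, 19.12).

(6.28, 19.12)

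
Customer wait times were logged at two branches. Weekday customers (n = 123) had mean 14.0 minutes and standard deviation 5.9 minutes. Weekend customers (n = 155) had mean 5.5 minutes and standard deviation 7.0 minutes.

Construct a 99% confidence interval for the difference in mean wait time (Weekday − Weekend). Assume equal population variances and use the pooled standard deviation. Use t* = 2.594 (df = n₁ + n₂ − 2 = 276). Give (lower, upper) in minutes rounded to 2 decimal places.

(6.45, 10.55)

Pooled variance s_p² = [122·5.9² + 154·7.0²] / (123+155−2) = 42.7276, so s_p = 6.5366.
SE_diff = s_p·√(1/n₁ + 1/n₂) = 6.5366·√(1/123 + 1/155) = 0.7893.
t* = 2.594; margin = 2.594 × 0.7893 = 2.0474.
Difference = 14.0 − 5.5 = 8.5000.
8.5000 ± 2.0474 → (6.45, 10.55).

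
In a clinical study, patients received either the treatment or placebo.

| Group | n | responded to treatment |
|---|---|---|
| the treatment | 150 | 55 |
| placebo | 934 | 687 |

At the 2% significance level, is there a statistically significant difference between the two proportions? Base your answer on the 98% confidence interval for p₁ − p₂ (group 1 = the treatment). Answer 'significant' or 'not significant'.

significant

p̂₁ = 55/150 = 0.3667 and p̂₂ = 687/934 = 0.7355.
SE₁ = √(p̂₁(1−p̂₁)/n₁) = √(0.3667·0.6333/150) = 0.03935; SE₂ = √(0.7355·0.2645/934) = 0.01443.
Independent samples: SE of the difference = √(SE₁² + SE₂²) = √(0.0015484225 + 0.0002082249) = 0.04191.
z* for 98% confidence is 2.326, so the margin of error is 2.326 × 0.04191 = 0.09748.
Point estimate p̂₁ − p̂₂ = 0.3667 − 0.7355 = -0.3688.
-0.3688 ± 0.09748 → (-0.46628, -0.27132).
The interval (-0.46628, -0.27132) does not contain 0, so the difference is significant.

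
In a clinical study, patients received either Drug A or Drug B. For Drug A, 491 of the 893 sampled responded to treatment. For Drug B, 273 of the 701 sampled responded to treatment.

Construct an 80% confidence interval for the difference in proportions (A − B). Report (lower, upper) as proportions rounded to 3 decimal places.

Sample proportions: 491/893 = 0.5498, 273/701 = 0.3894.
Each SE is √(p̂(1−p̂)/n): √(0.5498·0.4502/893) = 0.01665 and √(0.3894·0.6106/701) = 0.01842.
SE(p̂₁ − p̂₂) = √(SE₁² + SE₂²) = √(0.0002772225 + 0.0003392964) = 0.02483, since the two samples are independent.
At 80% confidence z* = 1.282; margin = 1.282 × 0.02483 = 0.03183.
The difference is 0.5498 − 0.3894 = 0.1604, so the interval is 0.1604 ± 0.03183 = (0.129, 0.192).

(0.129, 0.192)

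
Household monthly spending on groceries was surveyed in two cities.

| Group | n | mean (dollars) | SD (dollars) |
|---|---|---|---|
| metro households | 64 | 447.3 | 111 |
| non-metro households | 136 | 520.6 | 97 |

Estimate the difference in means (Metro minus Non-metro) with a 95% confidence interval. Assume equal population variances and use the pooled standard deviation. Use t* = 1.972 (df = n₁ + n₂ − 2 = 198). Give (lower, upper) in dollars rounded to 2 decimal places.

s_p = √[((n₁−1)s₁² + (n₂−1)s₂²)/(n₁+n₂−2)] = √[(63·111² + 135·97²)/198] = 101.6639.
SE = 101.6639·√(1/64 + 1/136) = 15.4107.
With t* = 1.972, margin = 1.972 × 15.4107 = 30.3899.
x̄₁ − x̄₂ = 447.3 − 520.6 = -73.3000; interval -73.3000 ± 30.3899 = (-103.69, -42.91).

(-103.69, -42.91)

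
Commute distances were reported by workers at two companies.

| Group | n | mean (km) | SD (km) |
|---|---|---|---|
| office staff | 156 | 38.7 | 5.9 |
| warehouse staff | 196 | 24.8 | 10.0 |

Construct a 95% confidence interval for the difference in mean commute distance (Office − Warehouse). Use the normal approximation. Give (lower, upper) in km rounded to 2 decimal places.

SE₁ = s₁/√n₁ = 5.9/√156 = 0.4724; SE₂ = 10.0/√196 = 0.7143.
Independent samples, unequal variances: SE_diff = √(SE₁² + SE₂²) = √(0.22316176 + 0.51022449) = 0.8564.
z* = 1.960, so margin of error = 1.960 × 0.8564 = 1.6785.
Difference in means = 38.7 − 24.8 = 13.9000.
13.9000 ± 1.6785 → (12.22, 15.58).

(12.22, 15.58)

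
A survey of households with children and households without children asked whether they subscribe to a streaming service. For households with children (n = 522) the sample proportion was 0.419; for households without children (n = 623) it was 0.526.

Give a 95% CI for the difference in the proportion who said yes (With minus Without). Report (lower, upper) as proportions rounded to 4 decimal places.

SE₁ = √(p̂₁(1−p̂₁)/n₁) = √(0.4190·0.5810/522) = 0.02160; SE₂ = √(0.5260·0.4740/623) = 0.02000.
Independent samples: SE of the difference = √(SE₁² + SE₂²) = √(0.00046656 + 0.0004) = 0.02944.
z* for 95% confidence is 1.960, so the margin of error is 1.960 × 0.02944 = 0.05770.
Point estimate p̂₁ − p̂₂ = 0.4190 − 0.5260 = -0.1070.
-0.1070 ± 0.05770 → (-0.1647, -0.0493).

(-0.1647, -0.0493)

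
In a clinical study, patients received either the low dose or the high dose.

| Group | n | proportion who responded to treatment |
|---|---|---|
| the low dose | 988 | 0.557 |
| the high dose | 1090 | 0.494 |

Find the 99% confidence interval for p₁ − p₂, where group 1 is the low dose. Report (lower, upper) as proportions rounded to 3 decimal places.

SE₁ = √(p̂₁(1−p̂₁)/n₁) = √(0.5570·0.4430/988) = 0.01580; SE₂ = √(0.4940·0.5060/1090) = 0.01514.
Independent samples: SE of the difference = √(SE₁² + SE₂²) = √(0.00024964 + 0.0002292196) = 0.02188.
z* for 99% confidence is 2.576, so the margin of error is 2.576 × 0.02188 = 0.05636.
Point estimate p̂₁ − p̂₂ = 0.5570 − 0.4940 = 0.0630.
0.0630 ± 0.05636 → (0.007, 0.119).

(0.007, 0.119)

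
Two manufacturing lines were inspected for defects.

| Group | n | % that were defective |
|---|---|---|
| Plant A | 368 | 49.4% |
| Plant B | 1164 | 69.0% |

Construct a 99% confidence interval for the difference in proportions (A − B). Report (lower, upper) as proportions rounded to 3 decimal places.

(-0.272, -0.120)

The two standard errors are √(0.4940×0.5060/368) = 0.02606 and √(0.6900×0.3100/1164) = 0.01356.
Because the samples are independent, SE_diff = √(0.02606² + 0.01356²) = 0.02938.
Using z* = 2.576 for 99%, ME = 2.576 × 0.02938 = 0.07568.
p̂₁ − p̂₂ = -0.1960; interval -0.1960 ± 0.07568 gives (-0.272, -0.120).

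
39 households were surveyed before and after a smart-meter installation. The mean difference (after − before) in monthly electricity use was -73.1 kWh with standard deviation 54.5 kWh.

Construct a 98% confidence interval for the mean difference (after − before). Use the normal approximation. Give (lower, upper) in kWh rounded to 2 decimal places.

Paired design: SE = s_d/√n = 54.5/√39 = 8.7270.
z* = 2.326; margin of error = 2.326 × 8.7270 = 20.2990.
-73.1 ± 20.2990 → (-93.40, -52.80).

(-93.40, -52.80)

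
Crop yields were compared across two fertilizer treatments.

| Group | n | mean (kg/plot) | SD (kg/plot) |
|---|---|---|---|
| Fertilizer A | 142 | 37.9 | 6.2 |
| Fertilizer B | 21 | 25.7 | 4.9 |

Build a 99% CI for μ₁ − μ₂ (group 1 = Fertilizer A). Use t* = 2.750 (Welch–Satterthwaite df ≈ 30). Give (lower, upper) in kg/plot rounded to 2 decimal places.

SE₁ = s₁/√n₁ = 6.2/√142 = 0.5203; SE₂ = 4.9/√21 = 1.0693.
Independent samples, unequal variances: SE_diff = √(SE₁² + SE₂²) = √(0.27071209 + 1.14340249) = 1.1892.
t* = 2.750, so margin of error = 2.750 × 1.1892 = 3.2703.
Difference in means = 37.9 − 25.7 = 12.2000.
12.2000 ± 3.2703 → (8.93, 15.47).

(8.93, 15.47)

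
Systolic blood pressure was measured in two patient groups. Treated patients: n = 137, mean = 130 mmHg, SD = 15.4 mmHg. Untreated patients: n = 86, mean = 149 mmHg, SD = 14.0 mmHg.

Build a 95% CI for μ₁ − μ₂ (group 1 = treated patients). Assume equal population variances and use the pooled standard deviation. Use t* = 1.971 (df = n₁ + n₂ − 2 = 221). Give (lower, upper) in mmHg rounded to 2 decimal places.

(-23.03, -14.97)

Pooled variance s_p² = [136·15.4² + 85·14.0²] / (137+86−2) = 221.3292, so s_p = 14.8771.
SE_diff = s_p·√(1/n₁ + 1/n₂) = 14.8771·√(1/137 + 1/86) = 2.0467.
t* = 1.971; margin = 1.971 × 2.0467 = 4.0340.
Difference = 130 − 149 = -19.0000.
-19.0000 ± 4.0340 → (-23.03, -14.97).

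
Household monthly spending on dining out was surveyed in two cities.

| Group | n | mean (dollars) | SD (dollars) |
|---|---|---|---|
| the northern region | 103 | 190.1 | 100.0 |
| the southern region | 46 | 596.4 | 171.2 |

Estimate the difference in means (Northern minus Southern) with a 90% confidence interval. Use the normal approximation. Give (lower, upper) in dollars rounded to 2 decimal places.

SE₁ = s₁/√n₁ = 100.0/√103 = 9.8533; SE₂ = 171.2/√46 = 25.2421.
Independent samples, unequal variances: SE_diff = √(SE₁² + SE₂²) = √(97.08752089 + 637.16361241) = 27.0971.
z* = 1.645, so margin of error = 1.645 × 27.0971 = 44.5747.
Difference in means = 190.1 − 596.4 = -406.3000.
-406.3000 ± 44.5747 → (-450.87, -361.73).

(-450.87, -361.73)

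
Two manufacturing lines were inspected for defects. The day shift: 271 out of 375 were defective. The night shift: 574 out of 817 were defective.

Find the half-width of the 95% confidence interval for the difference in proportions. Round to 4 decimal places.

0.0551

p̂₁ = 271/375 = 0.7227 and p̂₂ = 574/817 = 0.7026.
SE₁ = √(p̂₁(1−p̂₁)/n₁) = √(0.7227·0.2773/375) = 0.02312; SE₂ = √(0.7026·0.2974/817) = 0.01599.
Independent samples: SE of the difference = √(SE₁² + SE₂²) = √(0.0005345344 + 0.0002556801) = 0.02811.
z* for 95% confidence is 1.960, so the margin of error is 1.960 × 0.02811 = 0.05510.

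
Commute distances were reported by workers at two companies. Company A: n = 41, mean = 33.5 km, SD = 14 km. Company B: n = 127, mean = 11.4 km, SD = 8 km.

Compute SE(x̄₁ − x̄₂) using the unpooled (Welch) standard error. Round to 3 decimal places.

SE₁ = s₁/√n₁ = 14/√41 = 2.1864; SE₂ = 8/√127 = 0.7099.
Independent samples, unequal variances: SE_diff = √(SE₁² + SE₂²) = √(4.78034496 + 0.50395801) = 2.2988.

2.299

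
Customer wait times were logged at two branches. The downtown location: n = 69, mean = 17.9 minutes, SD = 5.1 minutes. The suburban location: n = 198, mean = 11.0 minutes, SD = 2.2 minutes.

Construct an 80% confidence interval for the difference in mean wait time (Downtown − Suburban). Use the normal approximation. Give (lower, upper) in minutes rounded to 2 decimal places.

(6.09, 7.71)

Per-group SEs: s₁/√n₁ = 5.1/√69 = 0.6140, s₂/√n₂ = 2.2/√198 = 0.1563.
Unpooled SE of the difference: √(0.376996 + 0.02442969) = 0.6336.
Margin of error = z* · SE = 1.282 × 0.6336 = 0.8123.
x̄₁ − x̄₂ = 17.9 − 11.0 = 6.9000.
CI: 6.9000 ± 0.8123 = (6.09, 7.71).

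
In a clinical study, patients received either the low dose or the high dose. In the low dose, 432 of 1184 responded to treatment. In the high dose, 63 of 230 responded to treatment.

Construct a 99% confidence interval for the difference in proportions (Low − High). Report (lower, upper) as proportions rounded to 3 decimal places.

(0.007, 0.175)

p̂₁ = 432/1184 = 0.3649 and p̂₂ = 63/230 = 0.2739.
SE₁ = √(p̂₁(1−p̂₁)/n₁) = √(0.3649·0.6351/1184) = 0.01399; SE₂ = √(0.2739·0.7261/230) = 0.02941.
Independent samples: SE of the difference = √(SE₁² + SE₂²) = √(0.0001957201 + 0.0008649481) = 0.03257.
z* for 99% confidence is 2.576, so the margin of error is 2.576 × 0.03257 = 0.08390.
Point estimate p̂₁ − p̂₂ = 0.3649 − 0.2739 = 0.0910.
0.0910 ± 0.08390 → (0.007, 0.175).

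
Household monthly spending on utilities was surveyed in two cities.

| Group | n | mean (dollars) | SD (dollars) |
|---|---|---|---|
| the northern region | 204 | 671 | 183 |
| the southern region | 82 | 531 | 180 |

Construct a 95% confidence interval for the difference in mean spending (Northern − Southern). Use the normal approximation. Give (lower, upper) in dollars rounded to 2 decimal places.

SE₁ = s₁/√n₁ = 183/√204 = 12.8126; SE₂ = 180/√82 = 19.8777.
Independent samples, unequal variances: SE_diff = √(SE₁² + SE₂²) = √(164.16271876 + 395.12295729) = 23.6492.
z* = 1.960, so margin of error = 1.960 × 23.6492 = 46.3524.
Difference in means = 671 − 531 = 140.0000.
140.0000 ± 46.3524 → (93.65, 186.35).

(93.65, 186.35)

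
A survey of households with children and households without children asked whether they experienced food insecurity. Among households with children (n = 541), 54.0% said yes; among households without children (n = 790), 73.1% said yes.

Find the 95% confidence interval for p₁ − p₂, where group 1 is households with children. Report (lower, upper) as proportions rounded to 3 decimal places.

SE₁ = √(p̂₁(1−p̂₁)/n₁) = √(0.5400·0.4600/541) = 0.02143; SE₂ = √(0.7310·0.2690/790) = 0.01578.
Independent samples: SE of the difference = √(SE₁² + SE₂²) = √(0.0004592449 + 0.0002490084) = 0.02661.
z* for 95% confidence is 1.960, so the margin of error is 1.960 × 0.02661 = 0.05216.
Point estimate p̂₁ − p̂₂ = 0.5400 − 0.7310 = -0.1910.
-0.1910 ± 0.05216 → (-0.243, -0.139).

(-0.243, -0.139)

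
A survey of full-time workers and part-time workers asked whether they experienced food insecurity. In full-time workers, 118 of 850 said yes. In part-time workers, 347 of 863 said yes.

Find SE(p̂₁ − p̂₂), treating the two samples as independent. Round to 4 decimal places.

0.0205

p̂₁ = 118/850 = 0.1388 and p̂₂ = 347/863 = 0.4021.
SE₁ = √(p̂₁(1−p̂₁)/n₁) = √(0.1388·0.8612/850) = 0.01186; SE₂ = √(0.4021·0.5979/863) = 0.01669.
Independent samples: SE of the difference = √(SE₁² + SE₂²) = √(0.0001406596 + 0.0002785561) = 0.02047.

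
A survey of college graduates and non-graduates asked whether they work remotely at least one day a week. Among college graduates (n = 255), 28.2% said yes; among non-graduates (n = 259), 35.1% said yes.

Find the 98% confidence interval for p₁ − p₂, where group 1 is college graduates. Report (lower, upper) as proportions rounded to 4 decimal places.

(-0.1642, 0.0262)

SE₁ = √(p̂₁(1−p̂₁)/n₁) = √(0.2820·0.7180/255) = 0.02818; SE₂ = √(0.3510·0.6490/259) = 0.02966.
Independent samples: SE of the difference = √(SE₁² + SE₂²) = √(0.0007941124 + 0.0008797156) = 0.04091.
z* for 98% confidence is 2.326, so the margin of error is 2.326 × 0.04091 = 0.09516.
Point estimate p̂₁ − p̂₂ = 0.2820 − 0.3510 = -0.0690.
-0.0690 ± 0.09516 → (-0.1642, 0.0262).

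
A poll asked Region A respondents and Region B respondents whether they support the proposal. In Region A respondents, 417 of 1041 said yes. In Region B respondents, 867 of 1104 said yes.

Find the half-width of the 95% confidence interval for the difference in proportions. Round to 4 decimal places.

Sample proportions: 417/1041 = 0.4006, 867/1104 = 0.7853.
Each SE is √(p̂(1−p̂)/n): √(0.4006·0.5994/1041) = 0.01519 and √(0.7853·0.2147/1104) = 0.01236.
SE(p̂₁ − p̂₂) = √(SE₁² + SE₂²) = √(0.0002307361 + 0.0001527696) = 0.01958, since the two samples are independent.
At 95% confidence z* = 1.960; margin = 1.960 × 0.01958 = 0.03838.

0.0384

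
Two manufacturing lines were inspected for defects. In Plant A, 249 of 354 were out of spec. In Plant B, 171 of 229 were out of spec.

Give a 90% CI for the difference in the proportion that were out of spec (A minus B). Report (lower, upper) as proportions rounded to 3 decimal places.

(-0.105, 0.019)

Sample proportions: 249/354 = 0.7034, 171/229 = 0.7467.
Each SE is √(p̂(1−p̂)/n): √(0.7034·0.2966/354) = 0.02428 and √(0.7467·0.2533/229) = 0.02874.
SE(p̂₁ − p̂₂) = √(SE₁² + SE₂²) = √(0.0005895184 + 0.0008259876) = 0.03762, since the two samples are independent.
At 90% confidence z* = 1.645; margin = 1.645 × 0.03762 = 0.06188.
The difference is 0.7034 − 0.7467 = -0.0433, so the interval is -0.0433 ± 0.06188 = (-0.105, 0.019).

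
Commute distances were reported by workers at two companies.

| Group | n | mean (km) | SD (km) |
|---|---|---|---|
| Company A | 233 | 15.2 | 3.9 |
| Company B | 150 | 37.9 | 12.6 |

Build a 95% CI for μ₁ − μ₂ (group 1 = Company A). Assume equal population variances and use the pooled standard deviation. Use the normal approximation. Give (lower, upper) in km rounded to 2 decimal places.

(-24.43, -20.97)

s_p = √[((n₁−1)s₁² + (n₂−1)s₂²)/(n₁+n₂−2)] = √[(232·3.9² + 149·12.6²)/381] = 8.4468.
SE = 8.4468·√(1/233 + 1/150) = 0.8842.
With z* = 1.960, margin = 1.960 × 0.8842 = 1.7330.
x̄₁ − x̄₂ = 15.2 − 37.9 = -22.7000; interval -22.7000 ± 1.7330 = (-24.43, -20.97).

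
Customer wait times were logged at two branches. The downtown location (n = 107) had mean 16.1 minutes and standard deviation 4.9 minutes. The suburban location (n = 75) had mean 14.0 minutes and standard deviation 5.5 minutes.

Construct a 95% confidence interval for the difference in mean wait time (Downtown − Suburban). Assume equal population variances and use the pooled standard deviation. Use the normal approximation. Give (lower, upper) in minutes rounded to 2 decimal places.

(0.58, 3.62)

Pooled variance s_p² = [106·4.9² + 74·5.5²] / (107+75−2) = 26.5753, so s_p = 5.1551.
SE_diff = s_p·√(1/n₁ + 1/n₂) = 5.1551·√(1/107 + 1/75) = 0.7763.
z* = 1.960; margin = 1.960 × 0.7763 = 1.5215.
Difference = 16.1 − 14.0 = 2.1000.
2.1000 ± 1.5215 → (0.58, 3.62).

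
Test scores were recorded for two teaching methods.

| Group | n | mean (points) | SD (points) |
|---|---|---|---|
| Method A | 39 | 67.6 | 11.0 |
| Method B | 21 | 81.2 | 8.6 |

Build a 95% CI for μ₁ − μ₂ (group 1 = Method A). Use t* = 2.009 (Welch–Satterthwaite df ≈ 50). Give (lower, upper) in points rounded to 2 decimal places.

Standard errors of each mean: 11.0/√39 = 1.7614 and 8.6/√21 = 1.8767.
SE(x̄₁ − x̄₂) = √(1.7614² + 1.8767²) = 2.5738 for independent samples with unequal variances.
With t* = 2.009, the margin is 2.009 × 2.5738 = 5.1708.
x̄₁ − x̄₂ = 67.6 − 81.2 = -13.6000; the interval is -13.6000 ± 5.1708 = (-18.77, -8.43).

(-18.77, -8.43)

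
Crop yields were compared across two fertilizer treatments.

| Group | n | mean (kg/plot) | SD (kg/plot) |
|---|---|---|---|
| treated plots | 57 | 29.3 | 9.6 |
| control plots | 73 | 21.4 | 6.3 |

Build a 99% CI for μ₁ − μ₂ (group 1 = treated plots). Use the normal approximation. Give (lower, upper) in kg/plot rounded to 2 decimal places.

(4.11, 11.69)

Standard errors of each mean: 9.6/√57 = 1.2716 and 6.3/√73 = 0.7374.
SE(x̄₁ − x̄₂) = √(1.2716² + 0.7374²) = 1.4699 for independent samples with unequal variances.
With z* = 2.576, the margin is 2.576 × 1.4699 = 3.7865.
x̄₁ − x̄₂ = 29.3 − 21.4 = 7.9000; the interval is 7.9000 ± 3.7865 = (4.11, 11.69).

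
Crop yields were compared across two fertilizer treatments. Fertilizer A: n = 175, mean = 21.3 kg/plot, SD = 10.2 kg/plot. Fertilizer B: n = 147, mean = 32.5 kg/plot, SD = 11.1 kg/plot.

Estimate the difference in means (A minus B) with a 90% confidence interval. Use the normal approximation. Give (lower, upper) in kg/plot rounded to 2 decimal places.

Standard errors of each mean: 10.2/√175 = 0.7710 and 11.1/√147 = 0.9155.
SE(x̄₁ − x̄₂) = √(0.7710² + 0.9155²) = 1.1969 for independent samples with unequal variances.
With z* = 1.645, the margin is 1.645 × 1.1969 = 1.9689.
x̄₁ − x̄₂ = 21.3 − 32.5 = -11.2000; the interval is -11.2000 ± 1.9689 = (-13.17, -9.23).

(-13.17, -9.23)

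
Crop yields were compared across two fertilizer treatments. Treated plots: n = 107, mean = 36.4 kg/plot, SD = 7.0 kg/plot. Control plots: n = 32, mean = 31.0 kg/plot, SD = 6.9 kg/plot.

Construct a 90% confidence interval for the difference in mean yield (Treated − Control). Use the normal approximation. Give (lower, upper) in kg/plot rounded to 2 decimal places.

SE₁ = s₁/√n₁ = 7.0/√107 = 0.6767; SE₂ = 6.9/√32 = 1.2198.
Independent samples, unequal variances: SE_diff = √(SE₁² + SE₂²) = √(0.45792289 + 1.48791204) = 1.3949.
z* = 1.645, so margin of error = 1.645 × 1.3949 = 2.2946.
Difference in means = 36.4 − 31.0 = 5.4000.
5.4000 ± 2.2946 → (3.11, 7.69).

(3.11, 7.69)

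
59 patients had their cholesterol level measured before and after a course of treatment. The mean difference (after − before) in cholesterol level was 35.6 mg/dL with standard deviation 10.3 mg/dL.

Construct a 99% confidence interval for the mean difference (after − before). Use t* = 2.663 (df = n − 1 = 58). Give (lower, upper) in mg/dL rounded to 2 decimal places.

This is a matched-pairs design, so SE = s_d/√n = 10.3/√59 = 1.3409.
Margin = 2.663 × 1.3409 = 3.5708; the interval is 35.6 ± 3.5708 = (32.03, 39.17).

(32.03, 39.17)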